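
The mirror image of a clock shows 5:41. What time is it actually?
Reflection across the vertical (12-6) axis maps a hand at angle A degrees to (360 - A) degrees, which sends a reading of T minutes past 12:00 to (720 - T) minutes past 12:00.
Mirror reads 5:41 = 341 minutes past 12:00.
Actual time: (720 - 341) mod 720 = 379 minutes = 6:19.

Final answer: 6:19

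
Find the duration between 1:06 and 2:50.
From 1:06 to 2:50:
(2 x 60 + 50) - (1 x 60 + 6) = 170 - 66 = 104 minutes
= 1 hour and 44 minutes

Final answer: 1 hour and 44 minutes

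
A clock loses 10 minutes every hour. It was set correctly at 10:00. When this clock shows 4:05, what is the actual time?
For every 60 true minutes, the faulty clock advances 50 minutes, so 1 faulty-clock minute corresponds to 60/50 true minutes.
From 10:00 to 4:05 on the faulty dial is 365 minutes.
True elapsed: 365 x 60/50 = 438 minutes = 7 hours and 18 minutes.
True time: 10:00 + 7 hours and 18 minutes = 5:18.

Final answer: 5:18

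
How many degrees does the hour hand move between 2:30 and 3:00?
The hour hand moves 0.5 degrees per minute.
Time elapsed: 3:00 - 2:30 = 30 minutes
Angular displacement: 30 x 0.5 = 15 degrees

Final answer: 15 degrees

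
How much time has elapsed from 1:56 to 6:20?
From 1:56 to 6:20:
(6 x 60 + 20) - (1 x 60 + 56) = 380 - 116 = 264 minutes
= 4 hours and 24 minutes

Final answer: 4 hours and 24 minutes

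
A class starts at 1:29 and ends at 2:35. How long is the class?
From 1:29 to 2:35:
(2 x 60 + 35) - (1 x 60 + 29) = 155 - 89 = 66 minutes
= 1 hour and 6 minutes

Final answer: 1 hour and 6 minutes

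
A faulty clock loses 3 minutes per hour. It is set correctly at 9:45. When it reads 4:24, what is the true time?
For every 60 true minutes, the faulty clock advances 57 minutes, so 1 faulty-clock minute corresponds to 60/57 true minutes.
From 9:45 to 4:24 on the faulty dial is 399 minutes.
True elapsed: 399 x 60/57 = 420 minutes = 7 hours.
True time: 9:45 + 7 hours = 4:45.

Final answer: 4:45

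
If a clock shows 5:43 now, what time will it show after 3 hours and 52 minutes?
Starting time: 5:43
Adding 52 minutes to 43 minutes: 43 + 52 = 95 minutes = 1 hour and 35 minutes
Adding 3 hours: 5 + 3 + 1 (carry) = 9
Final time: 9:35

Final answer: 9:35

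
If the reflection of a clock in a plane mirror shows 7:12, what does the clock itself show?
Reflection across the vertical (12-6) axis maps a hand at angle A degrees to (360 - A) degrees, which sends a reading of T minutes past 12:00 to (720 - T) minutes past 12:00.
Mirror reads 7:12 = 432 minutes past 12:00.
Actual time: (720 - 432) mod 720 = 288 minutes = 4:48.

Final answer: 4:48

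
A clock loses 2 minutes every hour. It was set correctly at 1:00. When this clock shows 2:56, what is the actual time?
For every 60 true minutes, the faulty clock advances 58 minutes, so 1 faulty-clock minute corresponds to 60/58 true minutes.
From 1:00 to 2:56 on the faulty dial is 116 minutes.
True elapsed: 116 x 60/58 = 120 minutes = 2 hours.
True time: 1:00 + 2 hours = 3:00.

Final answer: 3:00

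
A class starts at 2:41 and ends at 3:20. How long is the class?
From 2:41 to 3:20:
(3 x 60 + 20) - (2 x 60 + 41) = 200 - 161 = 39 minutes
= 39 minutes

Final answer: 39 minutes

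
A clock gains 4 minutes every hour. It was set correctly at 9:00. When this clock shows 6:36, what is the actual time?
For every 60 true minutes, the faulty clock advances 64 minutes, so 1 faulty-clock minute corresponds to 60/64 true minutes.
From 9:00 to 6:36 on the faulty dial is 576 minutes.
True elapsed: 576 x 60/64 = 540 minutes = 9 hours.
True time: 9:00 + 9 hours = 6:00.

Final answer: 6:00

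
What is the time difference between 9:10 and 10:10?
From 9:10 to 10:10:
(10 x 60 + 10) - (9 x 60 + 10) = 610 - 550 = 60 minutes
= 1 hour

Final answer: 1 hour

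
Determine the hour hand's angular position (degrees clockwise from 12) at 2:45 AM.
The hour hand moves 30 degrees per hour and 0.5 degrees per minute.
At 2:45: (2) x 30 + 45 x 0.5 = 60 + 22.5 = 82.5 degrees

Final answer: 82.5 degrees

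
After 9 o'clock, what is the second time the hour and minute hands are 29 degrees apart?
At t minutes past 9:00, the hour hand is at 30 x 9 + 0.5t degrees and the minute hand is at 6t degrees.
The smaller angle between them is 29 degrees when |30H - 5.5t| = 29 or |30H - 5.5t| = 331.
With H = 9, solve 30 x 9 - 5.5t = +/- target for each target:
  t = (30 x 9 - 29) / 5.5 = 43.82
  t = (30 x 9 + 29) / 5.5 = 54.36
  t = (30 x 9 - 331) / 5.5 = -11.09 (outside (0, 60))
  t = (30 x 9 + 331) / 5.5 = 109.27 (outside (0, 60))
Valid solutions in (0, 60): {43.82, 54.36} minutes.
The second occurrence is t = 54.36 minutes.
The hands form a 29-degree angle at 54.36 minutes past 9:00.

Final answer: 54.36 minutes past 9:00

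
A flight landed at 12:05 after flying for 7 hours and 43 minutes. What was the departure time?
Starting time: 12:05 = 5 total minutes past 12:00
Subtracting: 7 hours and 43 minutes = 463 minutes
5 - 463 = -458 (negative, add 12 hours = 720) = 262 minutes
= 4 hours and 22 minutes past 12:00 = 4:22

Final answer: 4:22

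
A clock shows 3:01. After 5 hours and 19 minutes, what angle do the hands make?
First find the time 5 hours and 19 minutes after 3:01.
Total minutes: 3 x 60 + 1 + 5 x 60 + 19 = 500.
500 mod 720 = 500 minutes = 8:20.
Now compute the angle at 8:20:
Hour hand: 8 x 30 + 20 x 0.5 = 250 degrees
Minute hand: 20 x 6 = 120 degrees
Difference: |250 - 120| = 130 degrees
The angle is 130 degrees

Final answer: 130 degrees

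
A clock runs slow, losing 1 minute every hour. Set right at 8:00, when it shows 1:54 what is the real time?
For every 60 true minutes, the faulty clock advances 59 minutes, so 1 faulty-clock minute corresponds to 60/59 true minutes.
From 8:00 to 1:54 on the faulty dial is 354 minutes.
True elapsed: 354 x 60/59 = 360 minutes = 6 hours.
True time: 8:00 + 6 hours = 2:00.

Final answer: 2:00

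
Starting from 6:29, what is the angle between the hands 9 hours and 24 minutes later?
First find the time 9 hours and 24 minutes after 6:29.
Total minutes: 6 x 60 + 29 + 9 x 60 + 24 = 953.
953 mod 720 = 233 minutes = 3:53.
Now compute the angle at 3:53:
Hour hand: 3 x 30 + 53 x 0.5 = 116.5 degrees
Minute hand: 53 x 6 = 318 degrees
Difference: |116.5 - 318| = 201.5 degrees
Smaller angle: 360 - 201.5 = 158.5 degrees

Final answer: 158.5 degrees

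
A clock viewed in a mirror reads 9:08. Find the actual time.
Reflection across the vertical (12-6) axis maps a hand at angle A degrees to (360 - A) degrees, which sends a reading of T minutes past 12:00 to (720 - T) minutes past 12:00.
Mirror reads 9:08 = 548 minutes past 12:00.
Actual time: (720 - 548) mod 720 = 172 minutes = 2:52.

Final answer: 2:52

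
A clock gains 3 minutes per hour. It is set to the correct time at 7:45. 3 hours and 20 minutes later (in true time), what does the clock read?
For every 60 true minutes, the faulty clock advances 60 + 3 = 63 minutes.
True elapsed: 3 hours and 20 minutes = 200 minutes.
Faulty clock advances: 200 x 63/60 = 210 minutes (drift: 10 minutes ahead).
Shown time: 7:45 + 210 minutes = 11:15.

Final answer: 11:15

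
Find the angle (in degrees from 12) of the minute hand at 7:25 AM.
The minute hand moves 6 degrees per minute.
At 7:25: 25 x 6 = 150 degrees

Final answer: 150 degrees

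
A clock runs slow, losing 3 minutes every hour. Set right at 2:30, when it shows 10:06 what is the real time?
For every 60 true minutes, the faulty clock advances 57 minutes, so 1 faulty-clock minute corresponds to 60/57 true minutes.
From 2:30 to 10:06 on the faulty dial is 456 minutes.
True elapsed: 456 x 60/57 = 480 minutes = 8 hours.
True time: 2:30 + 8 hours = 10:30.

Final answer: 10:30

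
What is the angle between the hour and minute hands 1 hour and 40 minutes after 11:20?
First find the time 1 hour and 40 minutes after 11:20.
Total minutes: 11 x 60 + 20 + 1 x 60 + 40 = 780.
780 mod 720 = 60 minutes = 1:00.
Now compute the angle at 1:00:
Hour hand: 1 x 30 + 0 x 0.5 = 30 degrees
Minute hand: 0 x 6 = 0 degrees
Difference: |30 - 0| = 30 degrees
The angle is 30 degrees

Final answer: 30 degrees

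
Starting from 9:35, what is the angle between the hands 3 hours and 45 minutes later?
First find the time 3 hours and 45 minutes after 9:35.
Total minutes: 9 x 60 + 35 + 3 x 60 + 45 = 800.
800 mod 720 = 80 minutes = 1:20.
Now compute the angle at 1:20:
Hour hand: 1 x 30 + 20 x 0.5 = 40 degrees
Minute hand: 20 x 6 = 120 degrees
Difference: |40 - 120| = 80 degrees
The angle is 80 degrees

Final answer: 80 degrees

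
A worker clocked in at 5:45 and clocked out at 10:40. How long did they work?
From 5:45 to 10:40:
(10 x 60 + 40) - (5 x 60 + 45) = 640 - 345 = 295 minutes
= 4 hours and 55 minutes

Final answer: 4 hours and 55 minutes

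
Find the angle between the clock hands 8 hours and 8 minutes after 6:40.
First find the time 8 hours and 8 minutes after 6:40.
Total minutes: 6 x 60 + 40 + 8 x 60 + 8 = 888.
888 mod 720 = 168 minutes = 2:48.
Now compute the angle at 2:48:
Hour hand: 2 x 30 + 48 x 0.5 = 84 degrees
Minute hand: 48 x 6 = 288 degrees
Difference: |84 - 288| = 204 degrees
Smaller angle: 360 - 204 = 156 degrees

Final answer: 156 degrees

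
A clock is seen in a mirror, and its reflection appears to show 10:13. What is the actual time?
Reflection across the vertical (12-6) axis maps a hand at angle A degrees to (360 - A) degrees, which sends a reading of T minutes past 12:00 to (720 - T) minutes past 12:00.
Mirror reads 10:13 = 613 minutes past 12:00.
Actual time: (720 - 613) mod 720 = 107 minutes = 1:47.

Final answer: 1:47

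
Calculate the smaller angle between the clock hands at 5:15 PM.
Hour hand position: 5 x 30 + 15 x 0.5 = 157.5 degrees
Minute hand position: 15 x 6 = 90 degrees
Difference: |157.5 - 90| = 67.5 degrees
The angle between the hands is 67.5 degrees

Final answer: 67.5 degrees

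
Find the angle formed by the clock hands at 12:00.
Hour hand position: 0 x 30 + 0 x 0.5 = 0 degrees
Minute hand position: 0 x 6 = 0 degrees
Difference: |0 - 0| = 0 degrees
The angle between the hands is 0 degrees

Final answer: 0 degrees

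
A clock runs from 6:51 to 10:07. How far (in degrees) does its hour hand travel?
The hour hand moves 0.5 degrees per minute.
Time elapsed: 10:07 - 6:51 = 196 minutes
Angular displacement: 196 x 0.5 = 98 degrees

Final answer: 98 degrees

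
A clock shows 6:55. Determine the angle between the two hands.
Hour hand position: 6 x 30 + 55 x 0.5 = 207.5 degrees
Minute hand position: 55 x 6 = 330 degrees
Difference: |207.5 - 330| = 122.5 degrees
The angle between the hands is 122.5 degrees

Final answer: 122.5 degrees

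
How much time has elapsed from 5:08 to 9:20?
From 5:08 to 9:20:
(9 x 60 + 20) - (5 x 60 + 8) = 560 - 308 = 252 minutes
= 4 hours and 12 minutes

Final answer: 4 hours and 12 minutes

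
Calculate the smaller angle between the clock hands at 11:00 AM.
Hour hand position: 11 x 30 + 0 x 0.5 = 330 degrees
Minute hand position: 0 x 6 = 0 degrees
Difference: |330 - 0| = 330 degrees
Since 330 > 180, the smaller angle is 360 - 330 = 30 degrees

Final answer: 30 degrees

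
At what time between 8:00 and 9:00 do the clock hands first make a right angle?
At t minutes past 8:00, the hour hand is at 30 x 8 + 0.5t degrees and the minute hand is at 6t degrees.
The smaller angle between them is 90 degrees when |30H - 5.5t| = 90 or |30H - 5.5t| = 270.
With H = 8, solve 30 x 8 - 5.5t = +/- target for each target:
  t = (30 x 8 - 90) / 5.5 = 27.27
  t = (30 x 8 + 90) / 5.5 = 60 (outside (0, 60))
  t = (30 x 8 - 270) / 5.5 = -5.45 (outside (0, 60))
  t = (30 x 8 + 270) / 5.5 = 92.73 (outside (0, 60))
Valid solutions in (0, 60): {27.27} minutes.
First occurrence: t = 27.27 minutes.
The hands are at right angles at 27.27 minutes past 8:00.

Final answer: 27.27 minutes past 8:00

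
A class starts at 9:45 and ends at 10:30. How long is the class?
From 9:45 to 10:30:
(10 x 60 + 30) - (9 x 60 + 45) = 630 - 585 = 45 minutes
= 45 minutes

Final answer: 45 minutes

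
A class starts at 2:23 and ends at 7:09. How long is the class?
From 2:23 to 7:09:
(7 x 60 + 9) - (2 x 60 + 23) = 429 - 143 = 286 minutes
= 4 hours and 46 minutes

Final answer: 4 hours and 46 minutes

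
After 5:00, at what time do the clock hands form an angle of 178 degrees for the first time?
At t minutes past 5:00, the hour hand is at 30 x 5 + 0.5t degrees and the minute hand is at 6t degrees.
The smaller angle between them is 178 degrees when |30H - 5.5t| = 178 or |30H - 5.5t| = 182.
With H = 5, solve 30 x 5 - 5.5t = +/- target for each target:
  t = (30 x 5 - 178) / 5.5 = -5.09 (outside (0, 60))
  t = (30 x 5 + 178) / 5.5 = 59.64
  t = (30 x 5 - 182) / 5.5 = -5.82 (outside (0, 60))
  t = (30 x 5 + 182) / 5.5 = 60.36 (outside (0, 60))
Valid solutions in (0, 60): {59.64} minutes.
The first occurrence is t = 59.64 minutes.
The hands form a 178-degree angle at 59.64 minutes past 5:00.

Final answer: 59.64 minutes past 5:00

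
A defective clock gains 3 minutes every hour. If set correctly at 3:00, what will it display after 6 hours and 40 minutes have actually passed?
For every 60 true minutes, the faulty clock advances 60 + 3 = 63 minutes.
True elapsed: 6 hours and 40 minutes = 400 minutes.
Faulty clock advances: 400 x 63/60 = 420 minutes (drift: 20 minutes ahead).
Shown time: 3:00 + 420 minutes = 10:00.

Final answer: 10:00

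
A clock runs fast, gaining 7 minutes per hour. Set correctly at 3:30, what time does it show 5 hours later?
For every 60 true minutes, the faulty clock advances 60 + 7 = 67 minutes.
True elapsed: 5 hours = 300 minutes.
Faulty clock advances: 300 x 67/60 = 335 minutes (drift: 35 minutes ahead).
Shown time: 3:30 + 335 minutes = 9:05.

Final answer: 9:05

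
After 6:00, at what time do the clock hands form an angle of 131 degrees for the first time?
At t minutes past 6:00, the hour hand is at 30 x 6 + 0.5t degrees and the minute hand is at 6t degrees.
The smaller angle between them is 131 degrees when |30H - 5.5t| = 131 or |30H - 5.5t| = 229.
With H = 6, solve 30 x 6 - 5.5t = +/- target for each target:
  t = (30 x 6 - 131) / 5.5 = 8.91
  t = (30 x 6 + 131) / 5.5 = 56.55
  t = (30 x 6 - 229) / 5.5 = -8.91 (outside (0, 60))
  t = (30 x 6 + 229) / 5.5 = 74.36 (outside (0, 60))
Valid solutions in (0, 60): {8.91, 56.55} minutes.
The first occurrence is t = 8.91 minutes.
The hands form a 131-degree angle at 8.91 minutes past 6:00.

Final answer: 8.91 minutes past 6:00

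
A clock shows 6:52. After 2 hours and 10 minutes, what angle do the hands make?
First find the time 2 hours and 10 minutes after 6:52.
Total minutes: 6 x 60 + 52 + 2 x 60 + 10 = 542.
542 mod 720 = 542 minutes = 9:02.
Now compute the angle at 9:02:
Hour hand: 9 x 30 + 2 x 0.5 = 271 degrees
Minute hand: 2 x 6 = 12 degrees
Difference: |271 - 12| = 259 degrees
Smaller angle: 360 - 259 = 101 degrees

Final answer: 101 degrees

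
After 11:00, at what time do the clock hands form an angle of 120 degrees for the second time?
At t minutes past 11:00, the hour hand is at 30 x 11 + 0.5t degrees and the minute hand is at 6t degrees.
The smaller angle between them is 120 degrees when |30H - 5.5t| = 120 or |30H - 5.5t| = 240.
With H = 11, solve 30 x 11 - 5.5t = +/- target for each target:
  t = (30 x 11 - 120) / 5.5 = 38.18
  t = (30 x 11 + 120) / 5.5 = 81.82 (outside (0, 60))
  t = (30 x 11 - 240) / 5.5 = 16.36
  t = (30 x 11 + 240) / 5.5 = 103.64 (outside (0, 60))
Valid solutions in (0, 60): {16.36, 38.18} minutes.
The second occurrence is t = 38.18 minutes.
The hands form a 120-degree angle at 38.18 minutes past 11:00.

Final answer: 38.18 minutes past 11:00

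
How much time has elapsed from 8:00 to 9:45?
From 8:00 to 9:45:
(9 x 60 + 45) - (8 x 60 + 0) = 585 - 480 = 105 minutes
= 1 hour and 45 minutes

Final answer: 1 hour and 45 minutes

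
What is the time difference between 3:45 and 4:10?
From 3:45 to 4:10:
(4 x 60 + 10) - (3 x 60 + 45) = 250 - 225 = 25 minutes
= 25 minutes

Final answer: 25 minutes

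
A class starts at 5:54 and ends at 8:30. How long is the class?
From 5:54 to 8:30:
(8 x 60 + 30) - (5 x 60 + 54) = 510 - 354 = 156 minutes
= 2 hours and 36 minutes

Final answer: 2 hours and 36 minutes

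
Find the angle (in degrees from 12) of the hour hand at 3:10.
The hour hand moves 30 degrees per hour and 0.5 degrees per minute.
At 3:10: (3) x 30 + 10 x 0.5 = 90 + 5 = 95 degrees

Final answer: 95 degrees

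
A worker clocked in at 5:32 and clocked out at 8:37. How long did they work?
From 5:32 to 8:37:
(8 x 60 + 37) - (5 x 60 + 32) = 517 - 332 = 185 minutes
= 3 hours and 5 minutes

Final answer: 3 hours and 5 minutes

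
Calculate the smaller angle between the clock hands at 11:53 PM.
Hour hand position: 11 x 30 + 53 x 0.5 = 356.5 degrees
Minute hand position: 53 x 6 = 318 degrees
Difference: |356.5 - 318| = 38.5 degrees
The angle between the hands is 38.5 degrees

Final answer: 38.5 degrees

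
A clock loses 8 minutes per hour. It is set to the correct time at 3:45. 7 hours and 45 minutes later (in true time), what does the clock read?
For every 60 true minutes, the faulty clock advances 60 - 8 = 52 minutes.
True elapsed: 7 hours and 45 minutes = 465 minutes.
Faulty clock advances: 465 x 52/60 = 403 minutes (drift: 62 minutes behind).
Shown time: 3:45 + 403 minutes = 10:28.

Final answer: 10:28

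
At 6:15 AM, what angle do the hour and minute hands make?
Hour hand position: 6 x 30 + 15 x 0.5 = 187.5 degrees
Minute hand position: 15 x 6 = 90 degrees
Difference: |187.5 - 90| = 97.5 degrees
The angle between the hands is 97.5 degrees

Final answer: 97.5 degrees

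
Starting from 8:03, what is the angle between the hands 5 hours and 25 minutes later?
First find the time 5 hours and 25 minutes after 8:03.
Total minutes: 8 x 60 + 3 + 5 x 60 + 25 = 808.
808 mod 720 = 88 minutes = 1:28.
Now compute the angle at 1:28:
Hour hand: 1 x 30 + 28 x 0.5 = 44 degrees
Minute hand: 28 x 6 = 168 degrees
Difference: |44 - 168| = 124 degrees
The angle is 124 degrees

Final answer: 124 degrees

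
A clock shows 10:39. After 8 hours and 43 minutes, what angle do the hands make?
First find the time 8 hours and 43 minutes after 10:39.
Total minutes: 10 x 60 + 39 + 8 x 60 + 43 = 1162.
1162 mod 720 = 442 minutes = 7:22.
Now compute the angle at 7:22:
Hour hand: 7 x 30 + 22 x 0.5 = 221 degrees
Minute hand: 22 x 6 = 132 degrees
Difference: |221 - 132| = 89 degrees
The angle is 89 degrees

Final answer: 89 degrees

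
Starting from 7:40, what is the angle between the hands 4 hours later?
First find the time 4 hours after 7:40.
Total minutes: 7 x 60 + 40 + 4 x 60 + 0 = 700.
700 mod 720 = 700 minutes = 11:40.
Now compute the angle at 11:40:
Hour hand: 11 x 30 + 40 x 0.5 = 350 degrees
Minute hand: 40 x 6 = 240 degrees
Difference: |350 - 240| = 110 degrees
The angle is 110 degrees

Final answer: 110 degrees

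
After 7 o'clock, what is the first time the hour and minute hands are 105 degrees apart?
At t minutes past 7:00, the hour hand is at 30 x 7 + 0.5t degrees and the minute hand is at 6t degrees.
The smaller angle between them is 105 degrees when |30H - 5.5t| = 105 or |30H - 5.5t| = 255.
With H = 7, solve 30 x 7 - 5.5t = +/- target for each target:
  t = (30 x 7 - 105) / 5.5 = 19.09
  t = (30 x 7 + 105) / 5.5 = 57.27
  t = (30 x 7 - 255) / 5.5 = -8.18 (outside (0, 60))
  t = (30 x 7 + 255) / 5.5 = 84.55 (outside (0, 60))
Valid solutions in (0, 60): {19.09, 57.27} minutes.
The first occurrence is t = 19.09 minutes.
The hands form a 105-degree angle at 19.09 minutes past 7:00.

Final answer: 19.09 minutes past 7:00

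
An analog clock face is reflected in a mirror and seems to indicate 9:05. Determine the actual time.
Reflection across the vertical (12-6) axis maps a hand at angle A degrees to (360 - A) degrees, which sends a reading of T minutes past 12:00 to (720 - T) minutes past 12:00.
Mirror reads 9:05 = 545 minutes past 12:00.
Actual time: (720 - 545) mod 720 = 175 minutes = 2:55.

Final answer: 2:55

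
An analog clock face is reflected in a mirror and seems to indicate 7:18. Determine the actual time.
Reflection across the vertical (12-6) axis maps a hand at angle A degrees to (360 - A) degrees, which sends a reading of T minutes past 12:00 to (720 - T) minutes past 12:00.
Mirror reads 7:18 = 438 minutes past 12:00.
Actual time: (720 - 438) mod 720 = 282 minutes = 4:42.

Final answer: 4:42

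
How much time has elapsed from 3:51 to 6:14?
From 3:51 to 6:14:
(6 x 60 + 14) - (3 x 60 + 51) = 374 - 231 = 143 minutes
= 2 hours and 23 minutes

Final answer: 2 hours and 23 minutes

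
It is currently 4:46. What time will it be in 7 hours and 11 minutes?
Starting time: 4:46
Adding 11 minutes to 46 minutes: 46 + 11 = 57 minutes
Adding 7 hours: 4 + 7 = 11
Final time: 11:57

Final answer: 11:57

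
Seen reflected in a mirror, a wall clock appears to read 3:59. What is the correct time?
Reflection across the vertical (12-6) axis maps a hand at angle A degrees to (360 - A) degrees, which sends a reading of T minutes past 12:00 to (720 - T) minutes past 12:00.
Mirror reads 3:59 = 239 minutes past 12:00.
Actual time: (720 - 239) mod 720 = 481 minutes = 8:01.

Final answer: 8:01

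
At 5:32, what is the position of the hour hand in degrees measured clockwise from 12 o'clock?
The hour hand moves 30 degrees per hour and 0.5 degrees per minute.
At 5:32: (5) x 30 + 32 x 0.5 = 150 + 16 = 166 degrees

Final answer: 166 degrees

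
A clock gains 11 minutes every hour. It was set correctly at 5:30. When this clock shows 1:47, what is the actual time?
For every 60 true minutes, the faulty clock advances 71 minutes, so 1 faulty-clock minute corresponds to 60/71 true minutes.
From 5:30 to 1:47 on the faulty dial is 497 minutes.
True elapsed: 497 x 60/71 = 420 minutes = 7 hours.
True time: 5:30 + 7 hours = 12:30.

Final answer: 12:30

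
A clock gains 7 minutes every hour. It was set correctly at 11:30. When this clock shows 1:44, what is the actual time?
For every 60 true minutes, the faulty clock advances 67 minutes, so 1 faulty-clock minute corresponds to 60/67 true minutes.
From 11:30 to 1:44 on the faulty dial is 134 minutes.
True elapsed: 134 x 60/67 = 120 minutes = 2 hours.
True time: 11:30 + 2 hours = 1:30.

Final answer: 1:30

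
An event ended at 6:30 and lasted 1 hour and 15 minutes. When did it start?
Starting time: 6:30 = 390 total minutes past 12:00
Subtracting: 1 hour and 15 minutes = 75 minutes
390 - 75 = 315 minutes
= 5 hours and 15 minutes past 12:00 = 5:15

Final answer: 5:15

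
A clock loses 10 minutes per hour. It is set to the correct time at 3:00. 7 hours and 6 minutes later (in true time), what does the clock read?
For every 60 true minutes, the faulty clock advances 60 - 10 = 50 minutes.
True elapsed: 7 hours and 6 minutes = 426 minutes.
Faulty clock advances: 426 x 50/60 = 355 minutes (drift: 71 minutes behind).
Shown time: 3:00 + 355 minutes = 8:55.

Final answer: 8:55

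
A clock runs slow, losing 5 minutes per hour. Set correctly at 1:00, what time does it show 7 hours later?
For every 60 true minutes, the faulty clock advances 60 - 5 = 55 minutes.
True elapsed: 7 hours = 420 minutes.
Faulty clock advances: 420 x 55/60 = 385 minutes (drift: 35 minutes behind).
Shown time: 1:00 + 385 minutes = 7:25.

Final answer: 7:25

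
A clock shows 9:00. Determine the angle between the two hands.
Hour hand position: 9 x 30 + 0 x 0.5 = 270 degrees
Minute hand position: 0 x 6 = 0 degrees
Difference: |270 - 0| = 270 degrees
Since 270 > 180, the smaller angle is 360 - 270 = 90 degrees

Final answer: 90 degrees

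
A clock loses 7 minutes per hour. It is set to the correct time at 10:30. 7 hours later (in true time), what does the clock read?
For every 60 true minutes, the faulty clock advances 60 - 7 = 53 minutes.
True elapsed: 7 hours = 420 minutes.
Faulty clock advances: 420 x 53/60 = 371 minutes (drift: 49 minutes behind).
Shown time: 10:30 + 371 minutes = 4:41.

Final answer: 4:41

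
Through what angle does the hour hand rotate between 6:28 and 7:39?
The hour hand moves 0.5 degrees per minute.
Time elapsed: 7:39 - 6:28 = 71 minutes
Angular displacement: 71 x 0.5 = 35.5 degrees

Final answer: 35.5 degrees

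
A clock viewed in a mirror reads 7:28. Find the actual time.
Reflection across the vertical (12-6) axis maps a hand at angle A degrees to (360 - A) degrees, which sends a reading of T minutes past 12:00 to (720 - T) minutes past 12:00.
Mirror reads 7:28 = 448 minutes past 12:00.
Actual time: (720 - 448) mod 720 = 272 minutes = 4:32.

Final answer: 4:32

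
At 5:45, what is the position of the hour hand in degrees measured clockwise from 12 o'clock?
The hour hand moves 30 degrees per hour and 0.5 degrees per minute.
At 5:45: (5) x 30 + 45 x 0.5 = 150 + 22.5 = 172.5 degrees

Final answer: 172.5 degrees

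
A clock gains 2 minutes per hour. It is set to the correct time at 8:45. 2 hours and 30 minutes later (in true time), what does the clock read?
For every 60 true minutes, the faulty clock advances 60 + 2 = 62 minutes.
True elapsed: 2 hours and 30 minutes = 150 minutes.
Faulty clock advances: 150 x 62/60 = 155 minutes (drift: 5 minutes ahead).
Shown time: 8:45 + 155 minutes = 11:20.

Final answer: 11:20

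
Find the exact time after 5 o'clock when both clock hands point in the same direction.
The minute hand gains 5.5 degrees per minute on the hour hand.
At 5:00, the hour hand is at 150 degrees and the minute hand is at 0 degrees.
The gap is 150 degrees. Time to close: 150/5.5 = 60 x 5/11 = 27.27 minutes.
The hands overlap at 27.27 minutes past 5:00.

Final answer: 27.27 minutes past 5:00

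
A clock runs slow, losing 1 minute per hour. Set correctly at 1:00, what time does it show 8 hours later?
For every 60 true minutes, the faulty clock advances 60 - 1 = 59 minutes.
True elapsed: 8 hours = 480 minutes.
Faulty clock advances: 480 x 59/60 = 472 minutes (drift: 8 minutes behind).
Shown time: 1:00 + 472 minutes = 8:52.

Final answer: 8:52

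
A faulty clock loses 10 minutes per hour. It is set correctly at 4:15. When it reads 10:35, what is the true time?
For every 60 true minutes, the faulty clock advances 50 minutes, so 1 faulty-clock minute corresponds to 60/50 true minutes.
From 4:15 to 10:35 on the faulty dial is 380 minutes.
True elapsed: 380 x 60/50 = 456 minutes = 7 hours and 36 minutes.
True time: 4:15 + 7 hours and 36 minutes = 11:51.

Final answer: 11:51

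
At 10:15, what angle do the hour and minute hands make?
Hour hand position: 10 x 30 + 15 x 0.5 = 307.5 degrees
Minute hand position: 15 x 6 = 90 degrees
Difference: |307.5 - 90| = 217.5 degrees
Since 217.5 > 180, the smaller angle is 360 - 217.5 = 142.5 degrees

Final answer: 142.5 degrees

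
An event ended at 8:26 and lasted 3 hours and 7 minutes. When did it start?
Starting time: 8:26 = 506 total minutes past 12:00
Subtracting: 3 hours and 7 minutes = 187 minutes
506 - 187 = 319 minutes
= 5 hours and 19 minutes past 12:00 = 5:19

Final answer: 5:19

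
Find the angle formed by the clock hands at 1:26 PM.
Hour hand position: 1 x 30 + 26 x 0.5 = 43 degrees
Minute hand position: 26 x 6 = 156 degrees
Difference: |43 - 156| = 113 degrees
The angle between the hands is 113 degrees

Final answer: 113 degrees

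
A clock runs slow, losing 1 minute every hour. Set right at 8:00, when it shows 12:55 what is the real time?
For every 60 true minutes, the faulty clock advances 59 minutes, so 1 faulty-clock minute corresponds to 60/59 true minutes.
From 8:00 to 12:55 on the faulty dial is 295 minutes.
True elapsed: 295 x 60/59 = 300 minutes = 5 hours.
True time: 8:00 + 5 hours = 1:00.

Final answer: 1:00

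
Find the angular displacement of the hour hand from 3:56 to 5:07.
The hour hand moves 0.5 degrees per minute.
Time elapsed: 5:07 - 3:56 = 71 minutes
Angular displacement: 71 x 0.5 = 35.5 degrees

Final answer: 35.5 degrees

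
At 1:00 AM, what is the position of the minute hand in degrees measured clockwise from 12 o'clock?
The minute hand moves 6 degrees per minute.
At 1:00: 0 x 6 = 0 degrees

Final answer: 0 degrees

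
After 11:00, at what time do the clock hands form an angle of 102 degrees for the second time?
At t minutes past 11:00, the hour hand is at 30 x 11 + 0.5t degrees and the minute hand is at 6t degrees.
The smaller angle between them is 102 degrees when |30H - 5.5t| = 102 or |30H - 5.5t| = 258.
With H = 11, solve 30 x 11 - 5.5t = +/- target for each target:
  t = (30 x 11 - 102) / 5.5 = 41.45
  t = (30 x 11 + 102) / 5.5 = 78.55 (outside (0, 60))
  t = (30 x 11 - 258) / 5.5 = 13.09
  t = (30 x 11 + 258) / 5.5 = 106.91 (outside (0, 60))
Valid solutions in (0, 60): {13.09, 41.45} minutes.
The second occurrence is t = 41.45 minutes.
The hands form a 102-degree angle at 41.45 minutes past 11:00.

Final answer: 41.45 minutes past 11:00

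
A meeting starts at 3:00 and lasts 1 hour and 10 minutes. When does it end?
Starting time: 3:00
Adding 10 minutes to 0 minutes: 0 + 10 = 10 minutes
Adding 1 hour: 3 + 1 = 4
Final time: 4:10

Final answer: 4:10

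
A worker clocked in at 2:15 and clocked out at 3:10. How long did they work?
From 2:15 to 3:10:
(3 x 60 + 10) - (2 x 60 + 15) = 190 - 135 = 55 minutes
= 55 minutes

Final answer: 55 minutes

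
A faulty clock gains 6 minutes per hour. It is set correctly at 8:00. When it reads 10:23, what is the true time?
For every 60 true minutes, the faulty clock advances 66 minutes, so 1 faulty-clock minute corresponds to 60/66 true minutes.
From 8:00 to 10:23 on the faulty dial is 143 minutes.
True elapsed: 143 x 60/66 = 130 minutes = 2 hours and 10 minutes.
True time: 8:00 + 2 hours and 10 minutes = 10:10.

Final answer: 10:10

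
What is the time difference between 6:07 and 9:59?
From 6:07 to 9:59:
(9 x 60 + 59) - (6 x 60 + 7) = 599 - 367 = 232 minutes
= 3 hours and 52 minutes

Final answer: 3 hours and 52 minutes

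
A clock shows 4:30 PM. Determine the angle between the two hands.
Hour hand position: 4 x 30 + 30 x 0.5 = 135 degrees
Minute hand position: 30 x 6 = 180 degrees
Difference: |135 - 180| = 45 degrees
The angle between the hands is 45 degrees

Final answer: 45 degrees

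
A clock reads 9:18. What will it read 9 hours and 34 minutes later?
Starting time: 9:18
Adding 34 minutes to 18 minutes: 18 + 34 = 52 minutes
Adding 9 hours: 9 + 9 = 18 - 12 = 6
Final time: 6:52

Final answer: 6:52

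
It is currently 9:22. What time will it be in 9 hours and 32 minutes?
Starting time: 9:22
Adding 32 minutes to 22 minutes: 22 + 32 = 54 minutes
Adding 9 hours: 9 + 9 = 18 - 12 = 6
Final time: 6:54

Final answer: 6:54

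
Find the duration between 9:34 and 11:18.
From 9:34 to 11:18:
(11 x 60 + 18) - (9 x 60 + 34) = 678 - 574 = 104 minutes
= 1 hour and 44 minutes

Final answer: 1 hour and 44 minutes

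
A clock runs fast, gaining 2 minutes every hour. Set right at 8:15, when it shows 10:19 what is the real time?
For every 60 true minutes, the faulty clock advances 62 minutes, so 1 faulty-clock minute corresponds to 60/62 true minutes.
From 8:15 to 10:19 on the faulty dial is 124 minutes.
True elapsed: 124 x 60/62 = 120 minutes = 2 hours.
True time: 8:15 + 2 hours = 10:15.

Final answer: 10:15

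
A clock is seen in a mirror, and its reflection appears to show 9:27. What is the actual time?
Reflection across the vertical (12-6) axis maps a hand at angle A degrees to (360 - A) degrees, which sends a reading of T minutes past 12:00 to (720 - T) minutes past 12:00.
Mirror reads 9:27 = 567 minutes past 12:00.
Actual time: (720 - 567) mod 720 = 153 minutes = 2:33.

Final answer: 2:33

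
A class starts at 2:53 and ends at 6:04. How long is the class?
From 2:53 to 6:04:
(6 x 60 + 4) - (2 x 60 + 53) = 364 - 173 = 191 minutes
= 3 hours and 11 minutes

Final answer: 3 hours and 11 minutes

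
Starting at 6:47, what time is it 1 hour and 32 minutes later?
Starting time: 6:47
Adding 32 minutes to 47 minutes: 47 + 32 = 79 minutes = 1 hour and 19 minutes
Adding 1 hour: 6 + 1 + 1 (carry) = 8
Final time: 8:19

Final answer: 8:19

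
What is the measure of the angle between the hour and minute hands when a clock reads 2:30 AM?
Hour hand position: 2 x 30 + 30 x 0.5 = 75 degrees
Minute hand position: 30 x 6 = 180 degrees
Difference: |75 - 180| = 105 degrees
The angle between the hands is 105 degrees

Final answer: 105 degrees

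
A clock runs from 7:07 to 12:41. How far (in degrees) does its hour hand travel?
The hour hand moves 0.5 degrees per minute.
Time elapsed: 12:41 - 7:07 = 334 minutes
Angular displacement: 334 x 0.5 = 167 degrees

Final answer: 167 degrees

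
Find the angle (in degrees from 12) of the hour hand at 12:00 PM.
The hour hand moves 30 degrees per hour and 0.5 degrees per minute.
At 12:00: (0) x 30 + 0 x 0.5 = 0 + 0 = 0 degrees

Final answer: 0 degrees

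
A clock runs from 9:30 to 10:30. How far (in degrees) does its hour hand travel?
The hour hand moves 0.5 degrees per minute.
Time elapsed: 10:30 - 9:30 = 60 minutes
Angular displacement: 60 x 0.5 = 30 degrees

Final answer: 30 degrees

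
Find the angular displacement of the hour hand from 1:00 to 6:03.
The hour hand moves 0.5 degrees per minute.
Time elapsed: 6:03 - 1:00 = 303 minutes
Angular displacement: 303 x 0.5 = 151.5 degrees

Final answer: 151.5 degrees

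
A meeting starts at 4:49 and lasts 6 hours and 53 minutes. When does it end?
Starting time: 4:49
Adding 53 minutes to 49 minutes: 49 + 53 = 102 minutes = 1 hour and 42 minutes
Adding 6 hours: 4 + 6 + 1 (carry) = 11
Final time: 11:42

Final answer: 11:42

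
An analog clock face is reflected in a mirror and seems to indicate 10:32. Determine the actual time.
Reflection across the vertical (12-6) axis maps a hand at angle A degrees to (360 - A) degrees, which sends a reading of T minutes past 12:00 to (720 - T) minutes past 12:00.
Mirror reads 10:32 = 632 minutes past 12:00.
Actual time: (720 - 632) mod 720 = 88 minutes = 1:28.

Final answer: 1:28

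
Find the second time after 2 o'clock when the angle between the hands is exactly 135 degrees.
At t minutes past 2:00, the hour hand is at 30 x 2 + 0.5t degrees and the minute hand is at 6t degrees.
The smaller angle between them is 135 degrees when |30H - 5.5t| = 135 or |30H - 5.5t| = 225.
With H = 2, solve 30 x 2 - 5.5t = +/- target for each target:
  t = (30 x 2 - 135) / 5.5 = -13.64 (outside (0, 60))
  t = (30 x 2 + 135) / 5.5 = 35.45
  t = (30 x 2 - 225) / 5.5 = -30 (outside (0, 60))
  t = (30 x 2 + 225) / 5.5 = 51.82
Valid solutions in (0, 60): {35.45, 51.82} minutes.
The second occurrence is t = 51.82 minutes.
The hands form a 135-degree angle at 51.82 minutes past 2:00.

Final answer: 51.82 minutes past 2:00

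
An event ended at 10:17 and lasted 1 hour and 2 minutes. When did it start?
Starting time: 10:17 = 617 total minutes past 12:00
Subtracting: 1 hour and 2 minutes = 62 minutes
617 - 62 = 555 minutes
= 9 hours and 15 minutes past 12:00 = 9:15

Final answer: 9:15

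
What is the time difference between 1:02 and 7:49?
From 1:02 to 7:49:
(7 x 60 + 49) - (1 x 60 + 2) = 469 - 62 = 407 minutes
= 6 hours and 47 minutes

Final answer: 6 hours and 47 minutes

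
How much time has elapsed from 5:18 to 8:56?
From 5:18 to 8:56:
(8 x 60 + 56) - (5 x 60 + 18) = 536 - 318 = 218 minutes
= 3 hours and 38 minutes

Final answer: 3 hours and 38 minutes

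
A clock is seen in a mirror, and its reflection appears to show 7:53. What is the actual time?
Reflection across the vertical (12-6) axis maps a hand at angle A degrees to (360 - A) degrees, which sends a reading of T minutes past 12:00 to (720 - T) minutes past 12:00.
Mirror reads 7:53 = 473 minutes past 12:00.
Actual time: (720 - 473) mod 720 = 247 minutes = 4:07.

Final answer: 4:07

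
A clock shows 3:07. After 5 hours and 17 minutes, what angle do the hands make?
First find the time 5 hours and 17 minutes after 3:07.
Total minutes: 3 x 60 + 7 + 5 x 60 + 17 = 504.
504 mod 720 = 504 minutes = 8:24.
Now compute the angle at 8:24:
Hour hand: 8 x 30 + 24 x 0.5 = 252 degrees
Minute hand: 24 x 6 = 144 degrees
Difference: |252 - 144| = 108 degrees
The angle is 108 degrees

Final answer: 108 degrees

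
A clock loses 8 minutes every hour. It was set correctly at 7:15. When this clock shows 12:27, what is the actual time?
For every 60 true minutes, the faulty clock advances 52 minutes, so 1 faulty-clock minute corresponds to 60/52 true minutes.
From 7:15 to 12:27 on the faulty dial is 312 minutes.
True elapsed: 312 x 60/52 = 360 minutes = 6 hours.
True time: 7:15 + 6 hours = 1:15.

Final answer: 1:15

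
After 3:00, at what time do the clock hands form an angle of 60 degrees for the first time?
At t minutes past 3:00, the hour hand is at 30 x 3 + 0.5t degrees and the minute hand is at 6t degrees.
The smaller angle between them is 60 degrees when |30H - 5.5t| = 60 or |30H - 5.5t| = 300.
With H = 3, solve 30 x 3 - 5.5t = +/- target for each target:
  t = (30 x 3 - 60) / 5.5 = 5.45
  t = (30 x 3 + 60) / 5.5 = 27.27
  t = (30 x 3 - 300) / 5.5 = -38.18 (outside (0, 60))
  t = (30 x 3 + 300) / 5.5 = 70.91 (outside (0, 60))
Valid solutions in (0, 60): {5.45, 27.27} minutes.
The first occurrence is t = 5.45 minutes.
The hands form a 60-degree angle at 5.45 minutes past 3:00.

Final answer: 5.45 minutes past 3:00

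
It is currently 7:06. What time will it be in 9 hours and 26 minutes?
Starting time: 7:06
Adding 26 minutes to 6 minutes: 6 + 26 = 32 minutes
Adding 9 hours: 7 + 9 = 16 - 12 = 4
Final time: 4:32

Final answer: 4:32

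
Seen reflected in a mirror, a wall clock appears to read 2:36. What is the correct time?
Reflection across the vertical (12-6) axis maps a hand at angle A degrees to (360 - A) degrees, which sends a reading of T minutes past 12:00 to (720 - T) minutes past 12:00.
Mirror reads 2:36 = 156 minutes past 12:00.
Actual time: (720 - 156) mod 720 = 564 minutes = 9:24.

Final answer: 9:24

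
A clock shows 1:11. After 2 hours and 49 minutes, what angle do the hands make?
First find the time 2 hours and 49 minutes after 1:11.
Total minutes: 1 x 60 + 11 + 2 x 60 + 49 = 240.
240 mod 720 = 240 minutes = 4:00.
Now compute the angle at 4:00:
Hour hand: 4 x 30 + 0 x 0.5 = 120 degrees
Minute hand: 0 x 6 = 0 degrees
Difference: |120 - 0| = 120 degrees
The angle is 120 degrees

Final answer: 120 degrees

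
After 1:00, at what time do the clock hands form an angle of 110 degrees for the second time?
At t minutes past 1:00, the hour hand is at 30 x 1 + 0.5t degrees and the minute hand is at 6t degrees.
The smaller angle between them is 110 degrees when |30H - 5.5t| = 110 or |30H - 5.5t| = 250.
With H = 1, solve 30 x 1 - 5.5t = +/- target for each target:
  t = (30 x 1 - 110) / 5.5 = -14.55 (outside (0, 60))
  t = (30 x 1 + 110) / 5.5 = 25.45
  t = (30 x 1 - 250) / 5.5 = -40 (outside (0, 60))
  t = (30 x 1 + 250) / 5.5 = 50.91
Valid solutions in (0, 60): {25.45, 50.91} minutes.
The second occurrence is t = 50.91 minutes.
The hands form a 110-degree angle at 50.91 minutes past 1:00.

Final answer: 50.91 minutes past 1:00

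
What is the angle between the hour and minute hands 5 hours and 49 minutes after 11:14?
First find the time 5 hours and 49 minutes after 11:14.
Total minutes: 11 x 60 + 14 + 5 x 60 + 49 = 1023.
1023 mod 720 = 303 minutes = 5:03.
Now compute the angle at 5:03:
Hour hand: 5 x 30 + 3 x 0.5 = 151.5 degrees
Minute hand: 3 x 6 = 18 degrees
Difference: |151.5 - 18| = 133.5 degrees
The angle is 133.5 degrees

Final answer: 133.5 degrees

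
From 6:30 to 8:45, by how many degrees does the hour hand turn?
The hour hand moves 0.5 degrees per minute.
Time elapsed: 8:45 - 6:30 = 135 minutes
Angular displacement: 135 x 0.5 = 67.5 degrees

Final answer: 67.5 degrees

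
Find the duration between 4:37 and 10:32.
From 4:37 to 10:32:
(10 x 60 + 32) - (4 x 60 + 37) = 632 - 277 = 355 minutes
= 5 hours and 55 minutes

Final answer: 5 hours and 55 minutes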